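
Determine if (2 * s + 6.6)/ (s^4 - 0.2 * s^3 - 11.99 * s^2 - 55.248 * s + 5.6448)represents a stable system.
Denominator: s^4 - 0.2*s^3 - 11.99*s^2 - 55.248*s + 5.6448 = (s - 0.1)(s - 4.9)(s^2 + 4.8*s + 11.52). Poles: -2.4 + 2.4j, -2.4 - 2.4j, 0.1, 4.9. All Re(p)<0: No (unstable)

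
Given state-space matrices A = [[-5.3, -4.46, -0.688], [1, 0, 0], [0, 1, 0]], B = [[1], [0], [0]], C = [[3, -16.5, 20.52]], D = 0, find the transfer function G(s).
G(s) = C(sI - A)⁻¹B + D.
Characteristic polynomial det(sI - A) = s^3 + 5.3*s^2 + 4.46*s + 0.688.
Numerator from C·adj(sI-A)·B + D·det(sI-A) = 3*s^2 - 16.5*s + 20.52.
G(s) = (3*s^2 - 16.5*s + 20.52)/(s^3 + 5.3*s^2 + 4.46*s + 0.688)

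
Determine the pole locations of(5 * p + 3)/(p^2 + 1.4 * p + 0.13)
Set denominator = 0: p^2 + 1.4*p + 0.13 = (p + 1.3)(p + 0.1) = 0 → Poles: -0.1, -1.3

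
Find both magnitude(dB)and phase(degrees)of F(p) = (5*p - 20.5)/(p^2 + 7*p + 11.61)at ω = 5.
Substitute p = j*5: F(j5) = 0.818558 + 0.272557j.
|F| = 20*log₁₀(sqrt(Re²+Im²)) = -1.28 dB.
∠F = atan2(Im, Re) = 18.42°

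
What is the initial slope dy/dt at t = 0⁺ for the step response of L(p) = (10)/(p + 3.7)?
IVT: y'(0⁺) = lim_{p→∞} p²·Y(p) = lim_{p→∞} p·L(p).
deg(num) = 0, deg(den) = 1, relative degree = 1, so p·L(p) → (leading num)/(leading den) = 10/1 = 10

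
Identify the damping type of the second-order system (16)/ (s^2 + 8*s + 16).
Standard form: ωn²/(s²+2ζωn·s+ωn²) gives ωn=4, ζ=1.
Critically damped (ζ = 1)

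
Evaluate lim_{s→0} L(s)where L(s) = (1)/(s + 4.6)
DC gain = L(0) = num(0)/den(0) = 1/4.6 = 0.2174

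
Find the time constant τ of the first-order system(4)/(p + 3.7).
First-order system: τ = -1/pole. Pole = -3.7. τ = -1/(-3.7) = 0.2703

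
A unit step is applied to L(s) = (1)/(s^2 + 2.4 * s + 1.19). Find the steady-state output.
FVT: lim_{t→∞} y(t) = lim_{s→0} s*Y(s) where Y(s) = L(s)/s.
= lim_{s→0} L(s) = L(0) = num(0)/den(0) = 1/1.19 = 0.8403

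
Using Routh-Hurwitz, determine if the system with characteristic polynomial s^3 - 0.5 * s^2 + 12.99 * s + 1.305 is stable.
Routh array:
s^3: [1, 12.99]; s^2: [-0.5, 1.305]; s^1: [15.6]; s^0: [1.305]
First column: [1, -0.5, 15.6, 1.305]. Sign changes = 2.
No, unstable (2 RHP root(s))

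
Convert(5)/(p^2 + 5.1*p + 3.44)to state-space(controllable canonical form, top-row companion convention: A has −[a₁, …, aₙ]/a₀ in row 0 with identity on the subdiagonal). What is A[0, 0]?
Reachable canonical form for den = p^2 + 5.1*p + 3.44: top row of A = -[a₁,a₂,...,aₙ]/a₀, ones on the subdiagonal, zeros elsewhere.
A = [[-5.1, -3.44], [1, 0]].
A[0,0] = -5.1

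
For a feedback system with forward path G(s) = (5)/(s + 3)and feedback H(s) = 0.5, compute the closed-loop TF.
Closed-loop T = G/(1+GH).
Numerator: G_num * H_den = 5.
Denominator: G_den * H_den + G_num * H_num = (s + 3) + (2.5) = s + 5.5.
T(s) = (5)/(s + 5.5)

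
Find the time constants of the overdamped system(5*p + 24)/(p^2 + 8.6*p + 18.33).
Overdamped: real poles at -3.9, -4.7. τ = -1/pole → τ₁ = 0.2564, τ₂ = 0.2128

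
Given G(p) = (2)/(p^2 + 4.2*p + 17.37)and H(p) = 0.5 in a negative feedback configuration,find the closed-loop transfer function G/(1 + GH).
Closed-loop T = G/(1+GH).
Numerator: G_num * H_den = 2.
Denominator: G_den * H_den + G_num * H_num = (p^2 + 4.2*p + 17.37) + (1) = p^2 + 4.2*p + 18.37.
T(p) = (2)/(p^2 + 4.2*p + 18.37)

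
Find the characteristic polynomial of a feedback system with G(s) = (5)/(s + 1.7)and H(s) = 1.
Characteristic poly = G_den * H_den + G_num * H_num = (s + 1.7) + (5) = s + 6.7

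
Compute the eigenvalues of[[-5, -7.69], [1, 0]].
Eigenvalues solve det(λI - A) = 0.
Characteristic polynomial: λ^2 + 5*λ + 7.69 = 0.
Roots: -2.5 + 1.2j, -2.5 - 1.2j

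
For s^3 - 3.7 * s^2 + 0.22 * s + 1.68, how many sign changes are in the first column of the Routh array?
Routh array:
s^3: [1, 0.22]; s^2: [-3.7, 1.68]; s^1: [0.674054]; s^0: [1.68]
First column: [1, -3.7, 0.674054, 1.68]. Sign changes = 2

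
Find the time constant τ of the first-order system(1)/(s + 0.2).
First-order system: τ = -1/pole. Pole = -0.2. τ = -1/(-0.2) = 5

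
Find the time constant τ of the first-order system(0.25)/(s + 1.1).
First-order system: τ = -1/pole. Pole = -1.1. τ = -1/(-1.1) = 0.9091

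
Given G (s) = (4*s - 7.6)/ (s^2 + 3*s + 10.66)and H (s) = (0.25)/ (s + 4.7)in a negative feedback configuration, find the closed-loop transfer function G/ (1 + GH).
Closed-loop T = G/(1+GH).
Numerator: G_num * H_den = 4*s^2 + 11.2*s - 35.72.
Denominator: G_den * H_den + G_num * H_num = (s^3 + 7.7*s^2 + 24.76*s + 50.102) + (s - 1.9) = s^3 + 7.7*s^2 + 25.76*s + 48.202.
T(s) = (4*s^2 + 11.2*s - 35.72)/(s^3 + 7.7*s^2 + 25.76*s + 48.202)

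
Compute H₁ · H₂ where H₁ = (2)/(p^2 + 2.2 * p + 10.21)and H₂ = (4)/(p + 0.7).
Series: H = H₁ · H₂ = (n₁·n₂)/(d₁·d₂).
Num: n₁·n₂ = 8. Den: d₁·d₂ = p^3 + 2.9*p^2 + 11.75*p + 7.147.
H(p) = (8)/(p^3 + 2.9*p^2 + 11.75*p + 7.147)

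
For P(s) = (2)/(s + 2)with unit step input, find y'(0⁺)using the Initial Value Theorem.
IVT: y'(0⁺) = lim_{s→∞} s²·Y(s) = lim_{s→∞} s·P(s).
deg(num) = 0, deg(den) = 1, relative degree = 1, so s·P(s) → (leading num)/(leading den) = 2/1 = 2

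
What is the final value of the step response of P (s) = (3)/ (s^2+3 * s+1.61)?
FVT: lim_{t→∞} y(t) = lim_{s→0} s*Y(s) where Y(s) = P(s)/s.
= lim_{s→0} P(s) = P(0) = num(0)/den(0) = 3/1.61 = 1.863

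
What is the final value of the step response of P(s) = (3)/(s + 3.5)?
FVT: lim_{t→∞} y(t) = lim_{s→0} s*Y(s) where Y(s) = P(s)/s.
= lim_{s→0} P(s) = P(0) = num(0)/den(0) = 3/3.5 = 0.8571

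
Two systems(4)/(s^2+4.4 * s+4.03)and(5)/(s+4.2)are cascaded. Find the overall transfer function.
Series: H = H₁ · H₂ = (n₁·n₂)/(d₁·d₂).
Num: n₁·n₂ = 20. Den: d₁·d₂ = s^3 + 8.6*s^2 + 22.51*s + 16.926.
H(s) = (20)/(s^3 + 8.6*s^2 + 22.51*s + 16.926)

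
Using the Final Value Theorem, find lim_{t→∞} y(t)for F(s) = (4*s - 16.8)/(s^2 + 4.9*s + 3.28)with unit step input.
FVT: lim_{t→∞} y(t) = lim_{s→0} s*Y(s) where Y(s) = F(s)/s.
= lim_{s→0} F(s) = F(0) = num(0)/den(0) = -16.8/3.28 = -5.122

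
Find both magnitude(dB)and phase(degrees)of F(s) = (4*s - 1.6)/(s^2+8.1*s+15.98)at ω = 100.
Substitute s = j*100: F(j100) = 0.00338833 - 0.0397891j.
|F| = 20*log₁₀(sqrt(Re²+Im²)) = -27.97 dB.
∠F = atan2(Im, Re) = -85.13°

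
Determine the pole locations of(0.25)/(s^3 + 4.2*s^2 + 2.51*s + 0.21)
Set denominator = 0: s^3 + 4.2*s^2 + 2.51*s + 0.21 = (s + 0.1)(s + 3.5)(s + 0.6) = 0 → Poles: -0.1, -0.6, -3.5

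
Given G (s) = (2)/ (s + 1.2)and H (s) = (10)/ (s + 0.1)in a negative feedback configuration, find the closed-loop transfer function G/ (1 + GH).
Closed-loop T = G/(1+GH).
Numerator: G_num * H_den = 2*s + 0.2.
Denominator: G_den * H_den + G_num * H_num = (s^2 + 1.3*s + 0.12) + (20) = s^2 + 1.3*s + 20.12.
T(s) = (2*s + 0.2)/(s^2 + 1.3*s + 20.12)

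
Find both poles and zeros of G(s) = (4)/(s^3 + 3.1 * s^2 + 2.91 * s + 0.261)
Set denominator = 0: s^3 + 3.1*s^2 + 2.91*s + 0.261 = (s + 0.1)(s^2 + 3*s + 2.61) = 0 → Poles: -0.1, -1.5 + 0.6j, -1.5 - 0.6j
Numerator is a nonzero constant (4) → Zeros: none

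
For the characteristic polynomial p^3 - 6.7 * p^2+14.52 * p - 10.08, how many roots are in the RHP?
p^3 - 6.7*p^2 + 14.52*p - 10.08 = (p - 2.4)(p - 2.8)(p - 1.5). Poles: 1.5, 2.4, 2.8. RHP poles (Re>0): 3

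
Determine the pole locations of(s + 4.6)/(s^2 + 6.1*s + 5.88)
Set denominator = 0: s^2 + 6.1*s + 5.88 = (s + 4.9)(s + 1.2) = 0 → Poles: -1.2, -4.9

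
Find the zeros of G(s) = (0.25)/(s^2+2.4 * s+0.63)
Numerator is a nonzero constant (0.25) → Zeros: none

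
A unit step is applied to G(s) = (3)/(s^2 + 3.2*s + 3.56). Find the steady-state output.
FVT: lim_{t→∞} y(t) = lim_{s→0} s*Y(s) where Y(s) = G(s)/s.
= lim_{s→0} G(s) = G(0) = num(0)/den(0) = 3/3.56 = 0.8427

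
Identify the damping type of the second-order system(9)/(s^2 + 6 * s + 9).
Standard form: ωn²/(s²+2ζωn·s+ωn²) gives ωn=3, ζ=1.
Critically damped (ζ = 1)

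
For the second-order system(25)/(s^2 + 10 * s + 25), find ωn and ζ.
Standard form: ωn²/(s²+2ζωn·s+ωn²).
const=25=ωn² → ωn=5, s coeff=10=2ζωn → ζ=1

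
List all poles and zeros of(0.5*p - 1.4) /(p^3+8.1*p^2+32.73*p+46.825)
Set denominator = 0: p^3 + 8.1*p^2 + 32.73*p + 46.825 = (p + 2.5)(p^2 + 5.6*p + 18.73) = 0 → Poles: -2.5, -2.8 + 3.3j, -2.8 - 3.3j
Set numerator = 0: 0.5*p - 1.4 = 0 → Zeros: 2.8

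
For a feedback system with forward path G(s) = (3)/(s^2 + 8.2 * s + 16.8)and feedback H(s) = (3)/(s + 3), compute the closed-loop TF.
Closed-loop T = G/(1+GH).
Numerator: G_num * H_den = 3*s + 9.
Denominator: G_den * H_den + G_num * H_num = (s^3 + 11.2*s^2 + 41.4*s + 50.4) + (9) = s^3 + 11.2*s^2 + 41.4*s + 59.4.
T(s) = (3*s + 9)/(s^3 + 11.2*s^2 + 41.4*s + 59.4)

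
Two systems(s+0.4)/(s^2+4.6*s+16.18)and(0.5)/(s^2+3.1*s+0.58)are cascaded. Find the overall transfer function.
Series: H = H₁ · H₂ = (n₁·n₂)/(d₁·d₂).
Num: n₁·n₂ = 0.5*s + 0.2. Den: d₁·d₂ = s^4 + 7.7*s^3 + 31.02*s^2 + 52.826*s + 9.3844.
H(s) = (0.5*s + 0.2)/(s^4 + 7.7*s^3 + 31.02*s^2 + 52.826*s + 9.3844)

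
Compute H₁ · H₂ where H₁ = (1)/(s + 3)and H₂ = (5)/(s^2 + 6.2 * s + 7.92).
Series: H = H₁ · H₂ = (n₁·n₂)/(d₁·d₂).
Num: n₁·n₂ = 5. Den: d₁·d₂ = s^3 + 9.2*s^2 + 26.52*s + 23.76.
H(s) = (5)/(s^3 + 9.2*s^2 + 26.52*s + 23.76)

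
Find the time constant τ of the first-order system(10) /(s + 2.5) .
First-order system: τ = -1/pole. Pole = -2.5. τ = -1/(-2.5) = 0.4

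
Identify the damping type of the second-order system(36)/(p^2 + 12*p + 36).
Standard form: ωn²/(p²+2ζωn·p+ωn²) gives ωn=6, ζ=1.
Critically damped (ζ = 1)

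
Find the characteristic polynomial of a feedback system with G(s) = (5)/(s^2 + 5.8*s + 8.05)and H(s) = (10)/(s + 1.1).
Characteristic poly = G_den * H_den + G_num * H_num = (s^3 + 6.9*s^2 + 14.43*s + 8.855) + (50) = s^3 + 6.9*s^2 + 14.43*s + 58.855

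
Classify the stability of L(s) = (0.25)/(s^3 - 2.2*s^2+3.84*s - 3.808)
Denominator: s^3 - 2.2*s^2 + 3.84*s - 3.808 = (s - 1.4)(s^2 - 0.8*s + 2.72). Poles: 0.4 + 1.6j, 0.4 - 1.6j, 1.4. Unstable (3 pole(s) in RHP)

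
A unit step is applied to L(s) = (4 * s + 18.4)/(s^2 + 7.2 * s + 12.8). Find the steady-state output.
FVT: lim_{t→∞} y(t) = lim_{s→0} s*Y(s) where Y(s) = L(s)/s.
= lim_{s→0} L(s) = L(0) = num(0)/den(0) = 18.4/12.8 = 1.437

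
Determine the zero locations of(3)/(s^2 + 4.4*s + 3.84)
Numerator is a nonzero constant (3) → Zeros: none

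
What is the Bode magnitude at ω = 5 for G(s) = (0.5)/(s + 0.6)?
Substitute s = j*5: G(j5) = 0.0118297 - 0.0985804j.
|G(j5)| = sqrt(Re² + Im²) = 0.09929.
20*log₁₀(0.09929) = -20.06 dB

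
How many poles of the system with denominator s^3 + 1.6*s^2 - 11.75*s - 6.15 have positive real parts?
s^3 + 1.6*s^2 - 11.75*s - 6.15 = (s - 3)(s + 4.1)(s + 0.5). Poles: -0.5, -4.1, 3. RHP poles (Re>0): 1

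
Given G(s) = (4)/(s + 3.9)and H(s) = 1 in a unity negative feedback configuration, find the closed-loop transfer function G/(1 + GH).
Closed-loop T = G/(1+GH).
Numerator: G_num * H_den = 4.
Denominator: G_den * H_den + G_num * H_num = (s + 3.9) + (4) = s + 7.9.
T(s) = (4)/(s + 7.9)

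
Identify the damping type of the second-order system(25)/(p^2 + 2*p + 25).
Standard form: ωn²/(p²+2ζωn·p+ωn²) gives ωn=5, ζ=0.2.
Underdamped (ζ = 0.2 < 1)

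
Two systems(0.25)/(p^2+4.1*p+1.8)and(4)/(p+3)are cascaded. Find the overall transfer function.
Series: H = H₁ · H₂ = (n₁·n₂)/(d₁·d₂).
Num: n₁·n₂ = 1. Den: d₁·d₂ = p^3 + 7.1*p^2 + 14.1*p + 5.4.
H(p) = (1)/(p^3 + 7.1*p^2 + 14.1*p + 5.4)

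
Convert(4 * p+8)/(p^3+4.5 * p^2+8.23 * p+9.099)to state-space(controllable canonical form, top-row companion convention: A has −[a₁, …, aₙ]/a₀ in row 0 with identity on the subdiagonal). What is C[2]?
Reachable canonical form: C = numerator coefficients (right-aligned, zero-padded to length n).
num = 4*p + 8, C = [[0, 4, 8]].
C[2] = 8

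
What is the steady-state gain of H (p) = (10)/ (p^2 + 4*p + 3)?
DC gain = H(0) = num(0)/den(0) = 10/3 = 3.333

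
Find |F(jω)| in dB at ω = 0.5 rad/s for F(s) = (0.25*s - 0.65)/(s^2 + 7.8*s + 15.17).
Substitute s = j*0.5: F(j0.5) = -0.0387295 + 0.0185017j.
|F(j0.5)| = sqrt(Re² + Im²) = 0.04292.
20*log₁₀(0.04292) = -27.35 dB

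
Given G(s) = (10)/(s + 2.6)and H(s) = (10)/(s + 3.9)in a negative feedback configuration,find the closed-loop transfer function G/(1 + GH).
Closed-loop T = G/(1+GH).
Numerator: G_num * H_den = 10*s + 39.
Denominator: G_den * H_den + G_num * H_num = (s^2 + 6.5*s + 10.14) + (100) = s^2 + 6.5*s + 110.14.
T(s) = (10*s + 39)/(s^2 + 6.5*s + 110.14)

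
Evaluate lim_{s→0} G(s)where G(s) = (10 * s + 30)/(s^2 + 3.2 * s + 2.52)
DC gain = G(0) = num(0)/den(0) = 30/2.52 = 11.9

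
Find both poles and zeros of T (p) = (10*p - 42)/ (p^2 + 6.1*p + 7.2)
Set denominator = 0: p^2 + 6.1*p + 7.2 = (p + 4.5)(p + 1.6) = 0 → Poles: -1.6, -4.5
Set numerator = 0: 10*p - 42 = 0 → Zeros: 4.2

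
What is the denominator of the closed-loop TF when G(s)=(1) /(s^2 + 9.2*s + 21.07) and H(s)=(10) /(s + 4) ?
Characteristic poly = G_den * H_den + G_num * H_num = (s^3 + 13.2*s^2 + 57.87*s + 84.28) + (10) = s^3 + 13.2*s^2 + 57.87*s + 94.28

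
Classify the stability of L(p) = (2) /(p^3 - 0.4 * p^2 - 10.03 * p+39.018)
Denominator: p^3 - 0.4*p^2 - 10.03*p + 39.018 = (p + 4.2)(p^2 - 4.6*p + 9.29). Poles: -4.2, 2.3 + 2j, 2.3 - 2j. Unstable (2 pole(s) in RHP)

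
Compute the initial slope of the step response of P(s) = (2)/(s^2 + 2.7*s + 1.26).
IVT: y'(0⁺) = lim_{s→∞} s²·Y(s) = lim_{s→∞} s·P(s).
deg(num) = 0, deg(den) = 2, relative degree = 2 ≥ 2, so s·P(s) → 0. Initial slope = 0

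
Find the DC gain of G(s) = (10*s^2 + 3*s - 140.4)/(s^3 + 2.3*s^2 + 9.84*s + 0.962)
DC gain = G(0) = num(0)/den(0) = -140.4/0.962 = -145.9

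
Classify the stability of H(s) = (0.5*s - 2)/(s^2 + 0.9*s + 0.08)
Denominator: s^2 + 0.9*s + 0.08 = (s + 0.8)(s + 0.1). Poles: -0.1, -0.8. Stable (all poles in LHP)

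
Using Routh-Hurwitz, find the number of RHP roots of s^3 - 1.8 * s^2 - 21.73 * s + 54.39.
Routh array:
s^3: [1, -21.73]; s^2: [-1.8, 54.39]; s^1: [8.48667]; s^0: [54.39]
First column: [1, -1.8, 8.48667, 54.39]. Sign changes = RHP roots = 2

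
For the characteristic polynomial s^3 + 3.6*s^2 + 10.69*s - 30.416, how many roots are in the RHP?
s^3 + 3.6*s^2 + 10.69*s - 30.416 = (s - 1.6)(s^2 + 5.2*s + 19.01). Poles: -2.6 + 3.5j, -2.6 - 3.5j, 1.6. RHP poles (Re>0): 1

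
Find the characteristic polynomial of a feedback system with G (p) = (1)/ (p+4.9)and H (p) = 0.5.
Characteristic poly = G_den * H_den + G_num * H_num = (p + 4.9) + (0.5) = p + 5.4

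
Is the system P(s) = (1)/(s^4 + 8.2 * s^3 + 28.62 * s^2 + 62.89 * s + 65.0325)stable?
Denominator: s^4 + 8.2*s^3 + 28.62*s^2 + 62.89*s + 65.0325 = (s + 3.9)(s + 2.3)(s^2 + 2*s + 7.25). Poles: -1 + 2.5j, -1 - 2.5j, -2.3, -3.9. All Re(p)<0: Yes (stable)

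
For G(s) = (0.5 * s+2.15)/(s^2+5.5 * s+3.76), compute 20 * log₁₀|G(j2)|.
Substitute s = j*2: G(j2) = 0.0866034 - 0.197344j.
|G(j2)| = sqrt(Re² + Im²) = 0.2155.
20*log₁₀(0.2155) = -13.33 dB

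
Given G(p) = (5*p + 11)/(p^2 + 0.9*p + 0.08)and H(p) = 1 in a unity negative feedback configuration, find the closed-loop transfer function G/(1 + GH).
Closed-loop T = G/(1+GH).
Numerator: G_num * H_den = 5*p + 11.
Denominator: G_den * H_den + G_num * H_num = (p^2 + 0.9*p + 0.08) + (5*p + 11) = p^2 + 5.9*p + 11.08.
T(p) = (5*p + 11)/(p^2 + 5.9*p + 11.08)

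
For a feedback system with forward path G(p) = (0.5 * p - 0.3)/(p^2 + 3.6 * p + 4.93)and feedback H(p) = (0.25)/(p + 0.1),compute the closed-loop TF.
Closed-loop T = G/(1+GH).
Numerator: G_num * H_den = 0.5*p^2 - 0.25*p - 0.03.
Denominator: G_den * H_den + G_num * H_num = (p^3 + 3.7*p^2 + 5.29*p + 0.493) + (0.125*p - 0.075) = p^3 + 3.7*p^2 + 5.415*p + 0.418.
T(p) = (0.5*p^2 - 0.25*p - 0.03)/(p^3 + 3.7*p^2 + 5.415*p + 0.418)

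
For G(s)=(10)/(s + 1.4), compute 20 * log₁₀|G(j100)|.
Substitute s = j*100: G(j100) = 0.00139973 - 0.0999804j.
|G(j100)| = sqrt(Re² + Im²) = 0.09999.
20*log₁₀(0.09999) = -20.00 dB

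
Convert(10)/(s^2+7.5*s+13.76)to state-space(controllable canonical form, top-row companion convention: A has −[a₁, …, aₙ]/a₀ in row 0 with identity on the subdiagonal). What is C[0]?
Reachable canonical form: C = numerator coefficients (right-aligned, zero-padded to length n).
num = 10, C = [[0, 10]].
C[0] = 0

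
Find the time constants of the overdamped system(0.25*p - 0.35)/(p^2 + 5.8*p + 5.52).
Overdamped: real poles at -4.6, -1.2. τ = -1/pole → τ₁ = 0.2174, τ₂ = 0.8333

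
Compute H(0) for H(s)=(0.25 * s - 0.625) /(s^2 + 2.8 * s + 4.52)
DC gain = H(0) = num(0)/den(0) = -0.625/4.52 = -0.1383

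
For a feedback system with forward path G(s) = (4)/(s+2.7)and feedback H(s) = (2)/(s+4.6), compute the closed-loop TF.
Closed-loop T = G/(1+GH).
Numerator: G_num * H_den = 4*s + 18.4.
Denominator: G_den * H_den + G_num * H_num = (s^2 + 7.3*s + 12.42) + (8) = s^2 + 7.3*s + 20.42.
T(s) = (4*s + 18.4)/(s^2 + 7.3*s + 20.42)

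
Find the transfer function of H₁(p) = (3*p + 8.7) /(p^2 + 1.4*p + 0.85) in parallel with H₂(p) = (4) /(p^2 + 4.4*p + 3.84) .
Parallel: H = H₁ + H₂ = (n₁·d₂ + n₂·d₁)/(d₁·d₂).
n₁·d₂ = 3*p^3 + 21.9*p^2 + 49.8*p + 33.408. n₂·d₁ = 4*p^2 + 5.6*p + 3.4. Sum = 3*p^3 + 25.9*p^2 + 55.4*p + 36.808. d₁·d₂ = p^4 + 5.8*p^3 + 10.85*p^2 + 9.116*p + 3.264.
H(p) = (3*p^3 + 25.9*p^2 + 55.4*p + 36.808)/(p^4 + 5.8*p^3 + 10.85*p^2 + 9.116*p + 3.264)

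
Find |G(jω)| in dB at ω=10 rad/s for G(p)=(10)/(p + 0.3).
Substitute p = j*10: G(j10) = 0.029973 - 0.999101j.
|G(j10)| = sqrt(Re² + Im²) = 0.9996.
20*log₁₀(0.9996) = -0.00 dB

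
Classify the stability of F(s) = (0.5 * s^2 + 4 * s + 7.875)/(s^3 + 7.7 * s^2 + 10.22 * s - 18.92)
Denominator: s^3 + 7.7*s^2 + 10.22*s - 18.92 = (s - 1)(s + 4.3)(s + 4.4). Poles: -4.3, -4.4, 1. Unstable (1 pole(s) in RHP)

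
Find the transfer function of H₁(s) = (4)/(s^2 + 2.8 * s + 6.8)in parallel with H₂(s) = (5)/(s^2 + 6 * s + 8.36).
Parallel: H = H₁ + H₂ = (n₁·d₂ + n₂·d₁)/(d₁·d₂).
n₁·d₂ = 4*s^2 + 24*s + 33.44. n₂·d₁ = 5*s^2 + 14*s + 34. Sum = 9*s^2 + 38*s + 67.44. d₁·d₂ = s^4 + 8.8*s^3 + 31.96*s^2 + 64.208*s + 56.848.
H(s) = (9*s^2 + 38*s + 67.44)/(s^4 + 8.8*s^3 + 31.96*s^2 + 64.208*s + 56.848)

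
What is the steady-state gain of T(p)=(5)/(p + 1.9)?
DC gain = T(0) = num(0)/den(0) = 5/1.9 = 2.632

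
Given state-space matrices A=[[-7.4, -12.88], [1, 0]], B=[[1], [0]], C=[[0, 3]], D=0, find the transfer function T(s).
T(s) = C(sI - A)⁻¹B + D.
Characteristic polynomial det(sI - A) = s^2 + 7.4*s + 12.88.
Numerator from C·adj(sI-A)·B + D·det(sI-A) = 3.
T(s) = (3)/(s^2 + 7.4*s + 12.88)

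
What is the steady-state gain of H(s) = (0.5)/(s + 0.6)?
DC gain = H(0) = num(0)/den(0) = 0.5/0.6 = 0.8333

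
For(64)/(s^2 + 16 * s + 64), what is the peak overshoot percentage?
Standard form: ωn²/(s²+2ζωn·s+ωn²) → ωn = 8, ζ = 1.
ζ ≥ 1, so the response is non-oscillatory: peak overshoot = 0%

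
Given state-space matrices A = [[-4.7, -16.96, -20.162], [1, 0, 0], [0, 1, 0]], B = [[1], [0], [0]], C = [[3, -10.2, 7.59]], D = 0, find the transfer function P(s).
P(s) = C(sI - A)⁻¹B + D.
Characteristic polynomial det(sI - A) = s^3 + 4.7*s^2 + 16.96*s + 20.162.
Numerator from C·adj(sI-A)·B + D·det(sI-A) = 3*s^2 - 10.2*s + 7.59.
P(s) = (3*s^2 - 10.2*s + 7.59)/(s^3 + 4.7*s^2 + 16.96*s + 20.162)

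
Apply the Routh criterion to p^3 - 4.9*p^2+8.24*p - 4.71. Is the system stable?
Routh array:
p^3: [1, 8.24]; p^2: [-4.9, -4.71]; p^1: [7.27878]; p^0: [-4.71]
First column: [1, -4.9, 7.27878, -4.71]. Sign changes = 3.
No, unstable (3 RHP root(s))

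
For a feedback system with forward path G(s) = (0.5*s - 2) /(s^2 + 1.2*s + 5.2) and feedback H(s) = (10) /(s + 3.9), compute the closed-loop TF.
Closed-loop T = G/(1+GH).
Numerator: G_num * H_den = 0.5*s^2 - 0.05*s - 7.8.
Denominator: G_den * H_den + G_num * H_num = (s^3 + 5.1*s^2 + 9.88*s + 20.28) + (5*s - 20) = s^3 + 5.1*s^2 + 14.88*s + 0.28.
T(s) = (0.5*s^2 - 0.05*s - 7.8)/(s^3 + 5.1*s^2 + 14.88*s + 0.28)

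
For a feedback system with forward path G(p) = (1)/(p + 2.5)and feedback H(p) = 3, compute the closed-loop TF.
Closed-loop T = G/(1+GH).
Numerator: G_num * H_den = 1.
Denominator: G_den * H_den + G_num * H_num = (p + 2.5) + (3) = p + 5.5.
T(p) = (1)/(p + 5.5)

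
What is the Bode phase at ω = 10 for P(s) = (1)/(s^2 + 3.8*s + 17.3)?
Substitute s = j*10: P(j10) = -0.00998396 - 0.00458755j.
∠P(j10) = atan2(Im, Re) = atan2(-0.00458755, -0.00998396) = -155.32°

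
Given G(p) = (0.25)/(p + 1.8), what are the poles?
Set denominator = 0: p + 1.8 = 0 → Poles: -1.8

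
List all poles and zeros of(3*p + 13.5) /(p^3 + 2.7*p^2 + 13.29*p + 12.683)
Set denominator = 0: p^3 + 2.7*p^2 + 13.29*p + 12.683 = (p + 1.1)(p^2 + 1.6*p + 11.53) = 0 → Poles: -0.8 + 3.3j, -0.8 - 3.3j, -1.1
Set numerator = 0: 3*p + 13.5 = 0 → Zeros: -4.5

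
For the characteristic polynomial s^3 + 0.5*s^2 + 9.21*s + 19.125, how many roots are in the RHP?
s^3 + 0.5*s^2 + 9.21*s + 19.125 = (s + 1.7)(s^2 - 1.2*s + 11.25). Poles: -1.7, 0.6 + 3.3j, 0.6 - 3.3j. RHP poles (Re>0): 2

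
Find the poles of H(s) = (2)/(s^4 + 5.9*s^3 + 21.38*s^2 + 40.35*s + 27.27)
Set denominator = 0: s^4 + 5.9*s^3 + 21.38*s^2 + 40.35*s + 27.27 = (s + 1.5)(s + 1.8)(s^2 + 2.6*s + 10.1) = 0 → Poles: -1.3 + 2.9j, -1.3 - 2.9j, -1.5, -1.8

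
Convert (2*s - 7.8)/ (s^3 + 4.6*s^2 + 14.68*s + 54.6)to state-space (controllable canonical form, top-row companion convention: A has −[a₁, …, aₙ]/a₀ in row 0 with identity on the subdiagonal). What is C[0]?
Reachable canonical form: C = numerator coefficients (right-aligned, zero-padded to length n).
num = 2*s - 7.8, C = [[0, 2, -7.8]].
C[0] = 0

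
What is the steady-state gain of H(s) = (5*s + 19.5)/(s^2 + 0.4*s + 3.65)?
DC gain = H(0) = num(0)/den(0) = 19.5/3.65 = 5.342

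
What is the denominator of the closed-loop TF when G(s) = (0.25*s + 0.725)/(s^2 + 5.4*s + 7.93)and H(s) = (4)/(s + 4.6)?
Characteristic poly = G_den * H_den + G_num * H_num = (s^3 + 10*s^2 + 32.77*s + 36.478) + (s + 2.9) = s^3 + 10*s^2 + 33.77*s + 39.378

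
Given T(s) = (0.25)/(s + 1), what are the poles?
Set denominator = 0: s + 1 = 0 → Poles: -1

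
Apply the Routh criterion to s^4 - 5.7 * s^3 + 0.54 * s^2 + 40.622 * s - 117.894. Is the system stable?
Routh array:
s^4: [1, 0.54, -117.894]; s^3: [-5.7, 40.622]; s^2: [7.66667, -117.894]; s^1: [-47.0296]; s^0: [-117.894]
First column: [1, -5.7, 7.66667, -47.0296, -117.894]. Sign changes = 3.
No, unstable (3 RHP root(s))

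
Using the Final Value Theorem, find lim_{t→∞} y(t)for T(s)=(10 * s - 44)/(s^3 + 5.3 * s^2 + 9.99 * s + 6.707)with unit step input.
FVT: lim_{t→∞} y(t) = lim_{s→0} s*Y(s) where Y(s) = T(s)/s.
= lim_{s→0} T(s) = T(0) = num(0)/den(0) = -44/6.707 = -6.56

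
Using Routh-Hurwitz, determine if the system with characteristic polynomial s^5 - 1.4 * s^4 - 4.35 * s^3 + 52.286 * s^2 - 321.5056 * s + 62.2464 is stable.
Routh array:
s^5: [1, -4.35, -321.5056]; s^4: [-1.4, 52.286, 62.2464]; s^3: [32.9971, -277.044]; s^2: [40.5316, 62.2464]; s^1: [-327.719]; s^0: [62.2464]
First column: [1, -1.4, 32.9971, 40.5316, -327.719, 62.2464]. Sign changes = 4.
No, unstable (4 RHP root(s))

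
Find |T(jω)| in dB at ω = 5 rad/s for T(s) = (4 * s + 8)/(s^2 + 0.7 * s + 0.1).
Substitute s = j*5: T(j5) = -0.204346 - 0.831936j.
|T(j5)| = sqrt(Re² + Im²) = 0.8567.
20*log₁₀(0.8567) = -1.34 dB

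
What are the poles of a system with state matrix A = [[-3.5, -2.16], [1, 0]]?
Eigenvalues solve det(λI - A) = 0.
Characteristic polynomial: λ^2 + 3.5*λ + 2.16 = 0.
Factor: (λ + 2.7)(λ + 0.8) = 0.
Roots: -0.8, -2.7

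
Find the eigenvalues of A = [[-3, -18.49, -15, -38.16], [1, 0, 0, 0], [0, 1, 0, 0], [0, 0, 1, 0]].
Eigenvalues solve det(λI - A) = 0.
Characteristic polynomial: λ^4 + 3*λ^3 + 18.49*λ^2 + 15*λ + 38.16 = 0.
Factor: (λ^2 + 2.4*λ + 14.4)(λ^2 + 0.6*λ + 2.65) = 0.
Roots: -0.3 + 1.6j, -0.3 - 1.6j, -1.2 + 3.6j, -1.2 - 3.6j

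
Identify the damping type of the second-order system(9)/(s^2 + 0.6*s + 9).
Standard form: ωn²/(s²+2ζωn·s+ωn²) gives ωn=3, ζ=0.1.
Underdamped (ζ = 0.1 < 1)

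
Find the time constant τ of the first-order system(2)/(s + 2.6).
First-order system: τ = -1/pole. Pole = -2.6. τ = -1/(-2.6) = 0.3846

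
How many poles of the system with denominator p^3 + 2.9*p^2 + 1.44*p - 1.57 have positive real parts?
p^3 + 2.9*p^2 + 1.44*p - 1.57 = (p - 0.5)(p^2 + 3.4*p + 3.14). Poles: -1.7 + 0.5j, -1.7 - 0.5j, 0.5. RHP poles (Re>0): 1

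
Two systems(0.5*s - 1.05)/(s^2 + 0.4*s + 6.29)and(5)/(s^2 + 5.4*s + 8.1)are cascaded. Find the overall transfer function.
Series: H = H₁ · H₂ = (n₁·n₂)/(d₁·d₂).
Num: n₁·n₂ = 2.5*s - 5.25. Den: d₁·d₂ = s^4 + 5.8*s^3 + 16.55*s^2 + 37.206*s + 50.949.
H(s) = (2.5*s - 5.25)/(s^4 + 5.8*s^3 + 16.55*s^2 + 37.206*s + 50.949)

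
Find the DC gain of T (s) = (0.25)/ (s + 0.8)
DC gain = T(0) = num(0)/den(0) = 0.25/0.8 = 0.3125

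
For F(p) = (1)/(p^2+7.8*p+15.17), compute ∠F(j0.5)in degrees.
Substitute p = j*0.5: F(j0.5) = 0.0627375 - 0.0163992j.
∠F(j0.5) = atan2(Im, Re) = atan2(-0.0163992, 0.0627375) = -14.65°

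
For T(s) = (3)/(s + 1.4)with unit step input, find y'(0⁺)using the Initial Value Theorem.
IVT: y'(0⁺) = lim_{s→∞} s²·Y(s) = lim_{s→∞} s·T(s).
deg(num) = 0, deg(den) = 1, relative degree = 1, so s·T(s) → (leading num)/(leading den) = 3/1 = 3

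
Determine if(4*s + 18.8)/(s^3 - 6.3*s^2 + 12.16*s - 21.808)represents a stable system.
Denominator: s^3 - 6.3*s^2 + 12.16*s - 21.808 = (s - 4.7)(s^2 - 1.6*s + 4.64). Poles: 0.8 + 2j, 0.8 - 2j, 4.7. All Re(p)<0: No (unstable)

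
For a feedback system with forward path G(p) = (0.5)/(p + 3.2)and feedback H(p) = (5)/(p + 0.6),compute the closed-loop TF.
Closed-loop T = G/(1+GH).
Numerator: G_num * H_den = 0.5*p + 0.3.
Denominator: G_den * H_den + G_num * H_num = (p^2 + 3.8*p + 1.92) + (2.5) = p^2 + 3.8*p + 4.42.
T(p) = (0.5*p + 0.3)/(p^2 + 3.8*p + 4.42)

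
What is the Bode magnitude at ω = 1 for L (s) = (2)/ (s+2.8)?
Substitute s = j*1: L(j1) = 0.633484 - 0.226244j.
|L(j1)| = sqrt(Re² + Im²) = 0.6727.
20*log₁₀(0.6727) = -3.44 dB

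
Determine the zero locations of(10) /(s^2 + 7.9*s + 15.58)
Numerator is a nonzero constant (10) → Zeros: none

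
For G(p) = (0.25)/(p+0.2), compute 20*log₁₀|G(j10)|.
Substitute p = j*10: G(j10) = 0.0004998 - 0.02499j.
|G(j10)| = sqrt(Re² + Im²) = 0.025.
20*log₁₀(0.025) = -32.04 dB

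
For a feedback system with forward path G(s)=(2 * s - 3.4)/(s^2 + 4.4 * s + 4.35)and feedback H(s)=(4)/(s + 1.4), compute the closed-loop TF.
Closed-loop T = G/(1+GH).
Numerator: G_num * H_den = 2*s^2 - 0.6*s - 4.76.
Denominator: G_den * H_den + G_num * H_num = (s^3 + 5.8*s^2 + 10.51*s + 6.09) + (8*s - 13.6) = s^3 + 5.8*s^2 + 18.51*s - 7.51.
T(s) = (2*s^2 - 0.6*s - 4.76)/(s^3 + 5.8*s^2 + 18.51*s - 7.51)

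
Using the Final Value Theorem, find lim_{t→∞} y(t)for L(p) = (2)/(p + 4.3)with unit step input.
FVT: lim_{t→∞} y(t) = lim_{p→0} p*Y(p) where Y(p) = L(p)/p.
= lim_{p→0} L(p) = L(0) = num(0)/den(0) = 2/4.3 = 0.4651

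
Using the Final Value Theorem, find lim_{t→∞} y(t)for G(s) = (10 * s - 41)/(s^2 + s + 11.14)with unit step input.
FVT: lim_{t→∞} y(t) = lim_{s→0} s*Y(s) where Y(s) = G(s)/s.
= lim_{s→0} G(s) = G(0) = num(0)/den(0) = -41/11.14 = -3.68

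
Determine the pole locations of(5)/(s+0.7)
Set denominator = 0: s + 0.7 = 0 → Poles: -0.7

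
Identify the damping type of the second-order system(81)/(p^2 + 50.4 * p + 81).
Standard form: ωn²/(p²+2ζωn·p+ωn²) gives ωn=9, ζ=2.8.
Overdamped (ζ = 2.8 > 1)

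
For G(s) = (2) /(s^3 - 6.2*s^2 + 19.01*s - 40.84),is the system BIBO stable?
Denominator: s^3 - 6.2*s^2 + 19.01*s - 40.84 = (s - 4)(s^2 - 2.2*s + 10.21). Poles: 1.1 + 3j, 1.1 - 3j, 4. All Re(p)<0: No (unstable)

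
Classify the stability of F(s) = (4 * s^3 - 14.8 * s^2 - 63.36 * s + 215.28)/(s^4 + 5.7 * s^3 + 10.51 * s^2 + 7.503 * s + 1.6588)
Denominator: s^4 + 5.7*s^3 + 10.51*s^2 + 7.503*s + 1.6588 = (s + 0.4)(s + 1.3)(s + 1.1)(s + 2.9). Poles: -0.4, -1.1, -1.3, -2.9. Stable (all poles in LHP)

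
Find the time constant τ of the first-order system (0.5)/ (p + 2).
First-order system: τ = -1/pole. Pole = -2. τ = -1/(-2) = 0.5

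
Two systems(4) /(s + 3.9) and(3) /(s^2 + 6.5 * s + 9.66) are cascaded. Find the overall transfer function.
Series: H = H₁ · H₂ = (n₁·n₂)/(d₁·d₂).
Num: n₁·n₂ = 12. Den: d₁·d₂ = s^3 + 10.4*s^2 + 35.01*s + 37.674.
H(s) = (12)/(s^3 + 10.4*s^2 + 35.01*s + 37.674)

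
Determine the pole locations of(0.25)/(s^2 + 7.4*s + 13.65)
Set denominator = 0: s^2 + 7.4*s + 13.65 = (s + 3.5)(s + 3.9) = 0 → Poles: -3.5, -3.9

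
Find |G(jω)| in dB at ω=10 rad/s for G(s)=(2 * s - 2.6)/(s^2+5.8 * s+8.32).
Substitute s = j*10: G(j10) = 0.118816 - 0.142983j.
|G(j10)| = sqrt(Re² + Im²) = 0.1859.
20*log₁₀(0.1859) = -14.61 dB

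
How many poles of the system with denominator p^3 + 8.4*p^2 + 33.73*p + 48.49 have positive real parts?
p^3 + 8.4*p^2 + 33.73*p + 48.49 = (p + 2.6)(p^2 + 5.8*p + 18.65). Poles: -2.6, -2.9 + 3.2j, -2.9 - 3.2j. RHP poles (Re>0): 0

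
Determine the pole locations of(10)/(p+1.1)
Set denominator = 0: p + 1.1 = 0 → Poles: -1.1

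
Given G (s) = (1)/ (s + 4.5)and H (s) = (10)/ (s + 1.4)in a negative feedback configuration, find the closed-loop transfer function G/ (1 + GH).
Closed-loop T = G/(1+GH).
Numerator: G_num * H_den = s + 1.4.
Denominator: G_den * H_den + G_num * H_num = (s^2 + 5.9*s + 6.3) + (10) = s^2 + 5.9*s + 16.3.
T(s) = (s + 1.4)/(s^2 + 5.9*s + 16.3)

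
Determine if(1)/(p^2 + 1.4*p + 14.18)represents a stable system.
Denominator: p^2 + 1.4*p + 14.18. Poles: -0.7 + 3.7j, -0.7 - 3.7j. All Re(p)<0: Yes (stable)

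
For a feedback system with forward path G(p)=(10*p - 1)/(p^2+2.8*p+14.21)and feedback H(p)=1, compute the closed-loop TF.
Closed-loop T = G/(1+GH).
Numerator: G_num * H_den = 10*p - 1.
Denominator: G_den * H_den + G_num * H_num = (p^2 + 2.8*p + 14.21) + (10*p - 1) = p^2 + 12.8*p + 13.21.
T(p) = (10*p - 1)/(p^2 + 12.8*p + 13.21)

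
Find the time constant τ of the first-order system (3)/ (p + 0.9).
First-order system: τ = -1/pole. Pole = -0.9. τ = -1/(-0.9) = 1.111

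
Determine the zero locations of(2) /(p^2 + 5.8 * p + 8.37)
Numerator is a nonzero constant (2) → Zeros: none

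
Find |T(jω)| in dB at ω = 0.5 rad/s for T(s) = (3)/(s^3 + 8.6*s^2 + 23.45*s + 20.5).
Substitute s = j*0.5: T(j0.5) = 0.116809 - 0.0738411j.
|T(j0.5)| = sqrt(Re² + Im²) = 0.1382.
20*log₁₀(0.1382) = -17.19 dB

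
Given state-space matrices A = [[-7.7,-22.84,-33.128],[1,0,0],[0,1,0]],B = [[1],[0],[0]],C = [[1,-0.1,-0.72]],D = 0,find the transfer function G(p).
G(p) = C(pI - A)⁻¹B + D.
Characteristic polynomial det(pI - A) = p^3 + 7.7*p^2 + 22.84*p + 33.128.
Numerator from C·adj(pI-A)·B + D·det(pI-A) = p^2 - 0.1*p - 0.72.
G(p) = (p^2 - 0.1*p - 0.72)/(p^3 + 7.7*p^2 + 22.84*p + 33.128)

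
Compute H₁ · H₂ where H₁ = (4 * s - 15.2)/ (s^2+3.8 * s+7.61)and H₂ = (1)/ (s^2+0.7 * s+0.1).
Series: H = H₁ · H₂ = (n₁·n₂)/(d₁·d₂).
Num: n₁·n₂ = 4*s - 15.2. Den: d₁·d₂ = s^4 + 4.5*s^3 + 10.37*s^2 + 5.707*s + 0.761.
H(s) = (4*s - 15.2)/(s^4 + 4.5*s^3 + 10.37*s^2 + 5.707*s + 0.761)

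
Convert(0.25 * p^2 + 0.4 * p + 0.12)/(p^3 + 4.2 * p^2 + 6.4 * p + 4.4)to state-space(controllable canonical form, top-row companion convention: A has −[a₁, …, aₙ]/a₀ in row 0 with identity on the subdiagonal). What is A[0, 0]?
Reachable canonical form for den = p^3 + 4.2*p^2 + 6.4*p + 4.4: top row of A = -[a₁,a₂,...,aₙ]/a₀, ones on the subdiagonal, zeros elsewhere.
A = [[-4.2, -6.4, -4.4], [1, 0, 0], [0, 1, 0]].
A[0,0] = -4.2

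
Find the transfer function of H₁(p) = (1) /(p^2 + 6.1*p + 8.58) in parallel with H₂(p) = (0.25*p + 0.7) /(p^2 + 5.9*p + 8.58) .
Parallel: H = H₁ + H₂ = (n₁·d₂ + n₂·d₁)/(d₁·d₂).
n₁·d₂ = p^2 + 5.9*p + 8.58. n₂·d₁ = 0.25*p^3 + 2.225*p^2 + 6.415*p + 6.006. Sum = 0.25*p^3 + 3.225*p^2 + 12.315*p + 14.586. d₁·d₂ = p^4 + 12*p^3 + 53.15*p^2 + 102.96*p + 73.6164.
H(p) = (0.25*p^3 + 3.225*p^2 + 12.315*p + 14.586)/(p^4 + 12*p^3 + 53.15*p^2 + 102.96*p + 73.6164)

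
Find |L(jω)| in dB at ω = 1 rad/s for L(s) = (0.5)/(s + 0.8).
Substitute s = j*1: L(j1) = 0.243902 - 0.304878j.
|L(j1)| = sqrt(Re² + Im²) = 0.3904.
20*log₁₀(0.3904) = -8.17 dB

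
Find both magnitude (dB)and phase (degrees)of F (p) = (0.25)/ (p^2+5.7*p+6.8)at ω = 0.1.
Substitute p = j*0.1: F(j0.1) = 0.0365612 - 0.0030692j.
|F| = 20*log₁₀(sqrt(Re²+Im²)) = -28.71 dB.
∠F = atan2(Im, Re) = -4.80°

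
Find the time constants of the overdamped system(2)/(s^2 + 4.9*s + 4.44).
Overdamped: real poles at -3.7, -1.2. τ = -1/pole → τ₁ = 0.2703, τ₂ = 0.8333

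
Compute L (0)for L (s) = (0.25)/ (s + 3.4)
DC gain = L(0) = num(0)/den(0) = 0.25/3.4 = 0.07353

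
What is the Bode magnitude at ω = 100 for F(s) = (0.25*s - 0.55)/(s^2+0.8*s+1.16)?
Substitute s = j*100: F(j100) = 7.50062e-05 - 0.00249969j.
|F(j100)| = sqrt(Re² + Im²) = 0.002501.
20*log₁₀(0.002501) = -52.04 dB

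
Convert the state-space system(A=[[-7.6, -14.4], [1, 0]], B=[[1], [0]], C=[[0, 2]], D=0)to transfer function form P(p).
P(p) = C(pI - A)⁻¹B + D.
Characteristic polynomial det(pI - A) = p^2 + 7.6*p + 14.4.
Numerator from C·adj(pI-A)·B + D·det(pI-A) = 2.
P(p) = (2)/(p^2 + 7.6*p + 14.4)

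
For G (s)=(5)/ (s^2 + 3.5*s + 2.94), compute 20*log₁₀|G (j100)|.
Substitute s = j*100: G(j100) = -0.000499535 - 1.74889e-05j.
|G(j100)| = sqrt(Re² + Im²) = 0.0004998.
20*log₁₀(0.0004998) = -66.02 dB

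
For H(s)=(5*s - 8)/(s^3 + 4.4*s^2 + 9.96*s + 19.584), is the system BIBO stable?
Denominator: s^3 + 4.4*s^2 + 9.96*s + 19.584 = (s + 3.2)(s^2 + 1.2*s + 6.12). Poles: -0.6 + 2.4j, -0.6 - 2.4j, -3.2. All Re(p)<0: Yes (stable)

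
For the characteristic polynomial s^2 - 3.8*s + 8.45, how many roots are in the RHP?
Poles: 1.9 + 2.2j, 1.9 - 2.2j. RHP poles (Re>0): 2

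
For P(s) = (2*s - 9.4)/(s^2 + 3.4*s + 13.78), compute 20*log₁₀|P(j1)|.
Substitute s = j*1: P(j1) = -0.648025 + 0.328895j.
|P(j1)| = sqrt(Re² + Im²) = 0.7267.
20*log₁₀(0.7267) = -2.77 dB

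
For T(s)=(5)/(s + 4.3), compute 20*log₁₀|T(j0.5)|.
Substitute s = j*0.5: T(j0.5) = 1.14728 - 0.133404j.
|T(j0.5)| = sqrt(Re² + Im²) = 1.155.
20*log₁₀(1.155) = 1.25 dB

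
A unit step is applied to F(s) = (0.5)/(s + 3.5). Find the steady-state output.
FVT: lim_{t→∞} y(t) = lim_{s→0} s*Y(s) where Y(s) = F(s)/s.
= lim_{s→0} F(s) = F(0) = num(0)/den(0) = 0.5/3.5 = 0.1429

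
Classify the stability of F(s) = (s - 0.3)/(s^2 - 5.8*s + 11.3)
Denominator: s^2 - 5.8*s + 11.3. Poles: 2.9 + 1.7j, 2.9 - 1.7j. Unstable (2 pole(s) in RHP)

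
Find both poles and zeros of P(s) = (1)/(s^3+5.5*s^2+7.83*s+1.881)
Set denominator = 0: s^3 + 5.5*s^2 + 7.83*s + 1.881 = (s + 3.3)(s + 1.9)(s + 0.3) = 0 → Poles: -0.3, -1.9, -3.3
Numerator is a nonzero constant (1) → Zeros: none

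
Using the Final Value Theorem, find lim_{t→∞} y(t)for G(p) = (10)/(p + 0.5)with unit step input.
FVT: lim_{t→∞} y(t) = lim_{p→0} p*Y(p) where Y(p) = G(p)/p.
= lim_{p→0} G(p) = G(0) = num(0)/den(0) = 10/0.5 = 20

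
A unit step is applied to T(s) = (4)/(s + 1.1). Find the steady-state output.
FVT: lim_{t→∞} y(t) = lim_{s→0} s*Y(s) where Y(s) = T(s)/s.
= lim_{s→0} T(s) = T(0) = num(0)/den(0) = 4/1.1 = 3.636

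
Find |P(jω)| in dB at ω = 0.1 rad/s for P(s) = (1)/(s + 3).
Substitute s = j*0.1: P(j0.1) = 0.332963 - 0.0110988j.
|P(j0.1)| = sqrt(Re² + Im²) = 0.3331.
20*log₁₀(0.3331) = -9.55 dB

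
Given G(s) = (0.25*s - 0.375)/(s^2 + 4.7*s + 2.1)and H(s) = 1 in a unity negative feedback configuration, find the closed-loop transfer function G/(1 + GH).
Closed-loop T = G/(1+GH).
Numerator: G_num * H_den = 0.25*s - 0.375.
Denominator: G_den * H_den + G_num * H_num = (s^2 + 4.7*s + 2.1) + (0.25*s - 0.375) = s^2 + 4.95*s + 1.725.
T(s) = (0.25*s - 0.375)/(s^2 + 4.95*s + 1.725)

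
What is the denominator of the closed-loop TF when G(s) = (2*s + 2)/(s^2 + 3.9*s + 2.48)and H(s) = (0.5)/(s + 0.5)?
Characteristic poly = G_den * H_den + G_num * H_num = (s^3 + 4.4*s^2 + 4.43*s + 1.24) + (s + 1) = s^3 + 4.4*s^2 + 5.43*s + 2.24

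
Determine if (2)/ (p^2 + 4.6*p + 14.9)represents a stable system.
Denominator: p^2 + 4.6*p + 14.9. Poles: -2.3 + 3.1j, -2.3 - 3.1j. All Re(p)<0: Yes (stable)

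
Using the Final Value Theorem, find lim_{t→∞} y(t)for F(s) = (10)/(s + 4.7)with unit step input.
FVT: lim_{t→∞} y(t) = lim_{s→0} s*Y(s) where Y(s) = F(s)/s.
= lim_{s→0} F(s) = F(0) = num(0)/den(0) = 10/4.7 = 2.128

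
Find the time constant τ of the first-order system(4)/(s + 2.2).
First-order system: τ = -1/pole. Pole = -2.2. τ = -1/(-2.2) = 0.4545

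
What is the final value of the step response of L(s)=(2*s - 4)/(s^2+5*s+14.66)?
FVT: lim_{t→∞} y(t) = lim_{s→0} s*Y(s) where Y(s) = L(s)/s.
= lim_{s→0} L(s) = L(0) = num(0)/den(0) = -4/14.66 = -0.2729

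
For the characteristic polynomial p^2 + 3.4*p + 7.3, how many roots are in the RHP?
Poles: -1.7 + 2.1j, -1.7 - 2.1j. RHP poles (Re>0): 0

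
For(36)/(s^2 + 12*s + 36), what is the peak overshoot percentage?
Standard form: ωn²/(s²+2ζωn·s+ωn²) → ωn = 6, ζ = 1.
ζ ≥ 1, so the response is non-oscillatory: peak overshoot = 0%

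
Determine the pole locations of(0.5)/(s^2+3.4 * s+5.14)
Set denominator = 0: s^2 + 3.4*s + 5.14 = 0 → Poles: -1.7 + 1.5j, -1.7 - 1.5j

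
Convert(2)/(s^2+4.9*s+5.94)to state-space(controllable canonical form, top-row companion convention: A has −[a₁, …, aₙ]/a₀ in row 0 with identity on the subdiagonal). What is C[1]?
Reachable canonical form: C = numerator coefficients (right-aligned, zero-padded to length n).
num = 2, C = [[0, 2]].
C[1] = 2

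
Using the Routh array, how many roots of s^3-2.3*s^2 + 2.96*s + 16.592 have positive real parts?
Routh array:
s^3: [1, 2.96]; s^2: [-2.3, 16.592]; s^1: [10.1739]; s^0: [16.592]
First column: [1, -2.3, 10.1739, 16.592]. Sign changes = RHP roots = 2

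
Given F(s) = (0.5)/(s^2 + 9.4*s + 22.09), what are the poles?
Set denominator = 0: s^2 + 9.4*s + 22.09 = (s + 4.7)(s + 4.7) = 0 → Poles: -4.7, -4.7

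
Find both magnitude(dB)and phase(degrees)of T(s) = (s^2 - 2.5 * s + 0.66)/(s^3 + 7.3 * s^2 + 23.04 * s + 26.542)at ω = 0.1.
Substitute s = j*0.1: T(j0.1) = 0.0235569 - 0.0114946j.
|T| = 20*log₁₀(sqrt(Re²+Im²)) = -31.63 dB.
∠T = atan2(Im, Re) = -26.01°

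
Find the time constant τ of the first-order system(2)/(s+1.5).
First-order system: τ = -1/pole. Pole = -1.5. τ = -1/(-1.5) = 0.6667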